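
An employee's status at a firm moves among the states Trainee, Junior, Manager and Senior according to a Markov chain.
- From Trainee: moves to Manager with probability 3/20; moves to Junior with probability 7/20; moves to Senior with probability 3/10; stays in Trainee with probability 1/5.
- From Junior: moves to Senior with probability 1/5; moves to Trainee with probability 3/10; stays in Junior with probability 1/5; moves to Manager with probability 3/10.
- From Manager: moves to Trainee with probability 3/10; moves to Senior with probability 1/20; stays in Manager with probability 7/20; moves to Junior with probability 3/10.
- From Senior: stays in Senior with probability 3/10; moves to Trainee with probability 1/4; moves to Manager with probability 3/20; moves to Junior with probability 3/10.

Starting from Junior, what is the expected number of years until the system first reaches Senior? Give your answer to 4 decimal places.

Let t(s) be the expected number of years to first reach Senior from state s, with t(Senior) = 0. Conditioning on the first year:
t(Trainee) = 1 + 0.2·t(Trainee) + 0.35·t(Junior) + 0.15·t(Manager)
t(Junior) = 1 + 0.3·t(Trainee) + 0.2·t(Junior) + 0.3·t(Manager)
t(Manager) = 1 + 0.3·t(Trainee) + 0.3·t(Junior) + 0.35·t(Manager)
Solving: t(Trainee) = 4.7625, t(Junior) = 5.3659, t(Manager) = 6.2131.
Expected years from Junior to Senior: 5.3659.

5.3659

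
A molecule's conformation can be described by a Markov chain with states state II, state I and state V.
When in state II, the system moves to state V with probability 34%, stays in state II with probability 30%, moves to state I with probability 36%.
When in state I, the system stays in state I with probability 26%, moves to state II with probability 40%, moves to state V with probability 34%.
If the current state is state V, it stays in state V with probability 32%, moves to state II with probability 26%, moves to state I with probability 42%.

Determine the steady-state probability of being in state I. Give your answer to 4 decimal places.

Let the stationary distribution be π with π = πP and π_1 + π_2 + π_3 = 1.
π_1 = 0.3·π_1 + 0.4·π_2 + 0.26·π_3
π_2 = 0.36·π_1 + 0.26·π_2 + 0.42·π_3
Solving with the normalization constraint gives π = (0.3212, 0.3455, 0.3333).
So the stationary probability of state I is 0.3455.

0.3455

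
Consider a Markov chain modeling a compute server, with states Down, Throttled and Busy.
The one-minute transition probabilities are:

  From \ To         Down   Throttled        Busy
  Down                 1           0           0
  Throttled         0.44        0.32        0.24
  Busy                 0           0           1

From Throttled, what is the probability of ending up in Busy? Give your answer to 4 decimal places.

Let h(s) be the probability of absorption at Busy starting from transient state s. Then h(Busy) = 1 and h(Down) = 0. By first-step analysis:
h(Throttled) = 0.44·0 + 0.32·h(Throttled) + 0.24·1
Solving: h(Throttled) = 0.3529.
Starting from Throttled, the probability is 0.3529.

0.3529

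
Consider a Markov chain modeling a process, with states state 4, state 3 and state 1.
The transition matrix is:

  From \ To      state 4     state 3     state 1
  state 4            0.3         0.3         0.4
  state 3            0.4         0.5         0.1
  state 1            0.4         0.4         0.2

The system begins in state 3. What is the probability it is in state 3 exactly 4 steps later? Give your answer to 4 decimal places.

0.4041

Propagate the distribution vector 4 steps from state 3.
After 0 steps: (0.0000, 1.0000, 0.0000)
After 1 step: (0.4000, 0.5000, 0.1000)
After 2 steps: (0.3600, 0.4100, 0.2300)
After 3 steps: (0.3640, 0.4050, 0.2310)
After 4 steps: (0.3636, 0.4041, 0.2323)
P(in state 3 after 4 steps) = 0.4041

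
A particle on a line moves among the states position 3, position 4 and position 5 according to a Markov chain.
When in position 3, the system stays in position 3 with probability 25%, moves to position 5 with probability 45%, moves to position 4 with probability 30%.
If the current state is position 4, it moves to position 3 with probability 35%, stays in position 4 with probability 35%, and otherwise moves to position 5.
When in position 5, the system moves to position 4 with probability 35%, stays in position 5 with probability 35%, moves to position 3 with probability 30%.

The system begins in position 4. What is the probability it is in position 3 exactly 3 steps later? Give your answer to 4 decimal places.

Propagate the distribution vector 3 steps from position 4.
After 0 steps: (0.0000, 1.0000, 0.0000)
After 1 step: (0.3500, 0.3500, 0.3000)
After 2 steps: (0.3000, 0.3325, 0.3675)
After 3 steps: (0.3016, 0.3350, 0.3634)
P(in position 3 after 3 steps) = 0.3016

0.3016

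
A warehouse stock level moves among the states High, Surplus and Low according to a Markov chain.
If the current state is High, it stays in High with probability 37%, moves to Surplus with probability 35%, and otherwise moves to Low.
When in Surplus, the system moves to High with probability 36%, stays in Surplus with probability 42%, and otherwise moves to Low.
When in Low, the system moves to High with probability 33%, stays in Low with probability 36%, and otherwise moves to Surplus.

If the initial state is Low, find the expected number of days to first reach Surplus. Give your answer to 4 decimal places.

3.0888

Let t(s) be the expected number of days to first reach Surplus from state s, with t(Surplus) = 0. Conditioning on the first day:
t(High) = 1 + 0.37·t(High) + 0.28·t(Low)
t(Low) = 1 + 0.33·t(High) + 0.36·t(Low)
Solving: t(High) = 2.9601, t(Low) = 3.0888.
Expected days from Low to Surplus: 3.0888.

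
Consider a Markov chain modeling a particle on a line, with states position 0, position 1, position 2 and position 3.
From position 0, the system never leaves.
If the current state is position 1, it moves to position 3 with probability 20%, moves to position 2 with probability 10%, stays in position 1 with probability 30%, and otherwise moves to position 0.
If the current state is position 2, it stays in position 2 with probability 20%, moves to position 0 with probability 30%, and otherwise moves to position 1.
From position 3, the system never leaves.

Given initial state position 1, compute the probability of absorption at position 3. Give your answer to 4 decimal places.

0.3137

Let h(s) be the probability of absorption at position 3 starting from transient state s. Then h(position 3) = 1 and h(position 0) = 0. By first-step analysis:
h(position 1) = 0.4·0 + 0.3·h(position 1) + 0.1·h(position 2) + 0.2·1
h(position 2) = 0.3·0 + 0.5·h(position 1) + 0.2·h(position 2)
Solving: h(position 1) = 0.3137, h(position 2) = 0.1961.
Starting from position 1, the probability is 0.3137.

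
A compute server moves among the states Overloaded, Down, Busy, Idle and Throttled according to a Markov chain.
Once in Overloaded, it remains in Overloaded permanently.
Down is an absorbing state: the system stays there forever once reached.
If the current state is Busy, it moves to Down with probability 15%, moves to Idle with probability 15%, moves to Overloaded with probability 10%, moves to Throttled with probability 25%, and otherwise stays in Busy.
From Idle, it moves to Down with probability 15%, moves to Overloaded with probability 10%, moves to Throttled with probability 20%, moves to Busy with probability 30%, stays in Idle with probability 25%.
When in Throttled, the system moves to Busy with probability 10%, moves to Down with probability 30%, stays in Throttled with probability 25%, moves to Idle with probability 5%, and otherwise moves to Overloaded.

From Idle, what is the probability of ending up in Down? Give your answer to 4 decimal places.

Let h(s) be the probability of absorption at Down starting from transient state s. Then h(Down) = 1 and h(Overloaded) = 0. By first-step analysis:
h(Busy) = 0.1·0 + 0.15·1 + 0.35·h(Busy) + 0.15·h(Idle) + 0.25·h(Throttled)
h(Idle) = 0.1·0 + 0.15·1 + 0.3·h(Busy) + 0.25·h(Idle) + 0.2·h(Throttled)
h(Throttled) = 0.3·0 + 0.3·1 + 0.1·h(Busy) + 0.05·h(Idle) + 0.25·h(Throttled)
Solving: h(Busy) = 0.5565, h(Idle) = 0.5590, h(Throttled) = 0.5115.
Starting from Idle, the probability is 0.5590.

0.5590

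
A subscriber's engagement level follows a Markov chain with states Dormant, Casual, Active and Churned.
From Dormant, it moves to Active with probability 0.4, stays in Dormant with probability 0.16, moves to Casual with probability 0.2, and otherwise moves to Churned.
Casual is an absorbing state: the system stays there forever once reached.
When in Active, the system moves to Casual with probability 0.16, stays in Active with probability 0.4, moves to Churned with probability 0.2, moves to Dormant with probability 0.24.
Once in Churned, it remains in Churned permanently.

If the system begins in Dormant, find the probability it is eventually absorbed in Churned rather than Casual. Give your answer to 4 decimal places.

0.5490

Let h(s) be the probability of absorption at Churned starting from transient state s. Then h(Churned) = 1 and h(Casual) = 0. By first-step analysis:
h(Dormant) = 0.16·h(Dormant) + 0.2·0 + 0.4·h(Active) + 0.24·1
h(Active) = 0.24·h(Dormant) + 0.16·0 + 0.4·h(Active) + 0.2·1
Solving: h(Dormant) = 0.5490, h(Active) = 0.5529.
Starting from Dormant, the probability is 0.5490.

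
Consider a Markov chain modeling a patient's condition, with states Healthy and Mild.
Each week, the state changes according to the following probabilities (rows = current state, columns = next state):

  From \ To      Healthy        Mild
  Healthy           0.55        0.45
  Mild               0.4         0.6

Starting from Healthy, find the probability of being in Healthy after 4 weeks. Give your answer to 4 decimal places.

Propagate the distribution vector 4 weeks from Healthy.
After 0 weeks: (1.0000, 0.0000)
After 1 week: (0.5500, 0.4500)
After 2 weeks: (0.4825, 0.5175)
After 3 weeks: (0.4724, 0.5276)
After 4 weeks: (0.4709, 0.5291)
P(in Healthy after 4 weeks) = 0.4709

0.4709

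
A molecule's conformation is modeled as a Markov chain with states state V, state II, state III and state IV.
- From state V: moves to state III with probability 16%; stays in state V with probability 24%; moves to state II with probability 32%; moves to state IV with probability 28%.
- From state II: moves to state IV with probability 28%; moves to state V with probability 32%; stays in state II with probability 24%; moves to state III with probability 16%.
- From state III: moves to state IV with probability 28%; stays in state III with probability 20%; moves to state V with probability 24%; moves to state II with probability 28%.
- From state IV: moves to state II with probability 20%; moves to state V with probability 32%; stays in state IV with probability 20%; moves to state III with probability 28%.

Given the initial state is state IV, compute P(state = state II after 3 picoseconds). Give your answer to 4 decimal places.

Propagate the distribution vector 3 picoseconds from state IV.
After 0 picoseconds: (0.0000, 0.0000, 0.0000, 1.0000)
After 1 picosecond: (0.3200, 0.2000, 0.2800, 0.2000)
After 2 picoseconds: (0.2720, 0.2688, 0.1952, 0.2640)
After 3 picoseconds: (0.2826, 0.2590, 0.1995, 0.2589)
P(in state II after 3 picoseconds) = 0.2590

0.2590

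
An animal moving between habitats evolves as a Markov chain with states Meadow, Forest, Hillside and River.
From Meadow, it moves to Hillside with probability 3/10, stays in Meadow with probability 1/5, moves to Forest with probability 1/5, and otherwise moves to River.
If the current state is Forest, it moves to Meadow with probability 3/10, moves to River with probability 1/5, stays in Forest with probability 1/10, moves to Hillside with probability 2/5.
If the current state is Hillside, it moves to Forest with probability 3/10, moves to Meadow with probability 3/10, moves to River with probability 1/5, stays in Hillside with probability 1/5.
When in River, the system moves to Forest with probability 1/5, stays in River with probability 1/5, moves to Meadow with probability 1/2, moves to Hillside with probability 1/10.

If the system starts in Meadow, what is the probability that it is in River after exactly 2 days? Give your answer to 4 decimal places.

Propagate the distribution vector 2 days from Meadow.
After 0 days: (1.0000, 0.0000, 0.0000, 0.0000)
After 1 day: (0.2000, 0.2000, 0.3000, 0.3000)
After 2 days: (0.3400, 0.2100, 0.2300, 0.2200)
P(in River after 2 days) = 0.2200

0.2200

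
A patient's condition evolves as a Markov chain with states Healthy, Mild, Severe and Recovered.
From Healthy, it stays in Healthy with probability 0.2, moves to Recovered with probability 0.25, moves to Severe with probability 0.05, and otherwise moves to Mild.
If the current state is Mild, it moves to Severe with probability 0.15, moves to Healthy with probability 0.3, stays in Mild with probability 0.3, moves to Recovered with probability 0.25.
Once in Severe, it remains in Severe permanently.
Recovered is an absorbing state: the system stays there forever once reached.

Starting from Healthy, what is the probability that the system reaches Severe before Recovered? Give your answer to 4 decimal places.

0.2683

Let h(s) be the probability of absorption at Severe starting from transient state s. Then h(Severe) = 1 and h(Recovered) = 0. By first-step analysis:
h(Healthy) = 0.2·h(Healthy) + 0.5·h(Mild) + 0.05·1 + 0.25·0
h(Mild) = 0.3·h(Healthy) + 0.3·h(Mild) + 0.15·1 + 0.25·0
Solving: h(Healthy) = 0.2683, h(Mild) = 0.3293.
Starting from Healthy, the probability is 0.2683.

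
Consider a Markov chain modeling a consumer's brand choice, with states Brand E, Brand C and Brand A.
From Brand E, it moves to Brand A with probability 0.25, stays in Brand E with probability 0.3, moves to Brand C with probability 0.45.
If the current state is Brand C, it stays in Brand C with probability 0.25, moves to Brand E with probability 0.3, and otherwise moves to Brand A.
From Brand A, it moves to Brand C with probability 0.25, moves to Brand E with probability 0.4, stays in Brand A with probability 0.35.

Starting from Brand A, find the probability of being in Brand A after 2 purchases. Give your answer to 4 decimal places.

0.3350

Sum over the intermediate state after 1 purchase:
P = P(Brand A→Brand E)·P(Brand E→Brand A) + P(Brand A→Brand C)·P(Brand C→Brand A) + P(Brand A→Brand A)·P(Brand A→Brand A)
  = 0.4×0.25 + 0.25×0.45 + 0.35×0.35
  = 0.1000 + 0.1125 + 0.1225 = 0.3350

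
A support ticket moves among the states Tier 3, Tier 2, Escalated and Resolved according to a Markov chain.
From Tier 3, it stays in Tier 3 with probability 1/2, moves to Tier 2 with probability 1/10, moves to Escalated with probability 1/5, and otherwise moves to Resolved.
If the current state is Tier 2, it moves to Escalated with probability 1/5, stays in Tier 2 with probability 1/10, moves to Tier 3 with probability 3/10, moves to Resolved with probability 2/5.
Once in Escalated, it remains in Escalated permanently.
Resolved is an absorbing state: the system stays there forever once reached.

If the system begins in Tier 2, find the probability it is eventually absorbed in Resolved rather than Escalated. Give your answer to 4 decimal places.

Let h(s) be the probability of absorption at Resolved starting from transient state s. Then h(Resolved) = 1 and h(Escalated) = 0. By first-step analysis:
h(Tier 3) = 0.5·h(Tier 3) + 0.1·h(Tier 2) + 0.2·0 + 0.2·1
h(Tier 2) = 0.3·h(Tier 3) + 0.1·h(Tier 2) + 0.2·0 + 0.4·1
Solving: h(Tier 3) = 0.5238, h(Tier 2) = 0.6190.
Starting from Tier 2, the probability is 0.6190.

0.6190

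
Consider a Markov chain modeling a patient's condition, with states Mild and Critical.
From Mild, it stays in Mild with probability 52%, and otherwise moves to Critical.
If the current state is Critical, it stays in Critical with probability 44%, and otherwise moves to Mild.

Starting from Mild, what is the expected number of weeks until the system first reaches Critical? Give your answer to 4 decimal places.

2.0833

Let t(s) be the expected number of weeks to first reach Critical from state s, with t(Critical) = 0. Conditioning on the first week:
t(Mild) = 1 + 0.52·t(Mild)
Solving: t(Mild) = 2.0833.
Expected weeks from Mild to Critical: 2.0833.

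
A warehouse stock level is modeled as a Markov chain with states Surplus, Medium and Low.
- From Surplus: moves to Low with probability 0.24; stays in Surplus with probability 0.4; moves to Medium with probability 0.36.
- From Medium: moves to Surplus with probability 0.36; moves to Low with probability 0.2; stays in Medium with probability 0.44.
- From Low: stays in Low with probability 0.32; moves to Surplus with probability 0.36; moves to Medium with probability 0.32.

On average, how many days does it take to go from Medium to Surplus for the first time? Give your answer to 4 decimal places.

Let t(s) be the expected number of days to first reach Surplus from state s, with t(Surplus) = 0. Conditioning on the first day:
t(Medium) = 1 + 0.44·t(Medium) + 0.2·t(Low)
t(Low) = 1 + 0.32·t(Medium) + 0.32·t(Low)
Solving: t(Medium) = 2.7778, t(Low) = 2.7778.
Expected days from Medium to Surplus: 2.7778.

2.7778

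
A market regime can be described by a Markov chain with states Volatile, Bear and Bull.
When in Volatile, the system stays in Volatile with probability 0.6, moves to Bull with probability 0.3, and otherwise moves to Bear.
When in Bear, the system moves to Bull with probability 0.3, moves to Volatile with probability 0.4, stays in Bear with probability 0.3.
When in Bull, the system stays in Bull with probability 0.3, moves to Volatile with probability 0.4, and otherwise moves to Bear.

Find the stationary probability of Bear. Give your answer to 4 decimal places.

0.2000

Let the stationary distribution be π with π = πP and π_1 + π_2 + π_3 = 1.
π_1 = 0.6·π_1 + 0.4·π_2 + 0.4·π_3
π_2 = 0.1·π_1 + 0.3·π_2 + 0.3·π_3
Solving with the normalization constraint gives π = (0.5000, 0.2000, 0.3000).
So the stationary probability of Bear is 0.2000.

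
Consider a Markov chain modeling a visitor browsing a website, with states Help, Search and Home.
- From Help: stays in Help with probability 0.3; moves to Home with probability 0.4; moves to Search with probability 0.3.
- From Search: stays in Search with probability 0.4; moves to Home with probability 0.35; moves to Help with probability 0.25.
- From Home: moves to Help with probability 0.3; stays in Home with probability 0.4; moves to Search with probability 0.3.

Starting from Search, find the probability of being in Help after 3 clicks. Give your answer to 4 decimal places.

0.2830

Propagate the distribution vector 3 clicks from Search.
After 0 clicks: (0.0000, 1.0000, 0.0000)
After 1 click: (0.2500, 0.4000, 0.3500)
After 2 clicks: (0.2800, 0.3400, 0.3800)
After 3 clicks: (0.2830, 0.3340, 0.3830)
P(in Help after 3 clicks) = 0.2830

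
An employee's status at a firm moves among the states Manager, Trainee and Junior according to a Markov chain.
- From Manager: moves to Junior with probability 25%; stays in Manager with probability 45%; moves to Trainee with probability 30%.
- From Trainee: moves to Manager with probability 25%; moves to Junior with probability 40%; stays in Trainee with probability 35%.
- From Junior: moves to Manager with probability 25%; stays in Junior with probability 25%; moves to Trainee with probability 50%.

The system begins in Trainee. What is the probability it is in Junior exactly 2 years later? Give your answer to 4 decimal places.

Sum over the intermediate state after 1 year:
P = P(Trainee→Manager)·P(Manager→Junior) + P(Trainee→Trainee)·P(Trainee→Junior) + P(Trainee→Junior)·P(Junior→Junior)
  = 0.25×0.25 + 0.35×0.4 + 0.4×0.25
  = 0.0625 + 0.1400 + 0.1000 = 0.3025

0.3025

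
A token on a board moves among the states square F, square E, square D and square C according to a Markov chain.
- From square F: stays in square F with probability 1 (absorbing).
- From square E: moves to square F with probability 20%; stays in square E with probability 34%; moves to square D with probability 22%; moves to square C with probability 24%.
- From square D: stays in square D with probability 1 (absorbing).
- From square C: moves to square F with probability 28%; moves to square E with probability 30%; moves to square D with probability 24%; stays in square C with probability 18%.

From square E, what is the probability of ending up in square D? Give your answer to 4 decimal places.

Let h(s) be the probability of absorption at square D starting from transient state s. Then h(square D) = 1 and h(square F) = 0. By first-step analysis:
h(square E) = 0.2·0 + 0.34·h(square E) + 0.22·1 + 0.24·h(square C)
h(square C) = 0.28·0 + 0.3·h(square E) + 0.24·1 + 0.18·h(square C)
Solving: h(square E) = 0.5072, h(square C) = 0.4783.
Starting from square E, the probability is 0.5072.

0.5072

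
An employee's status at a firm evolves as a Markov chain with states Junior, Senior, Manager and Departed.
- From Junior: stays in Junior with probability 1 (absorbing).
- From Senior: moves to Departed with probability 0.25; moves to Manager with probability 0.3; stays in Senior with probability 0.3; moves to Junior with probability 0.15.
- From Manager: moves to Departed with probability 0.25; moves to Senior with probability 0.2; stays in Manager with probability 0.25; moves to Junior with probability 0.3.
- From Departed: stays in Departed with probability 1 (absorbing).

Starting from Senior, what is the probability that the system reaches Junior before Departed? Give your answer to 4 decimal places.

0.4355

Let h(s) be the probability of absorption at Junior starting from transient state s. Then h(Junior) = 1 and h(Departed) = 0. By first-step analysis:
h(Senior) = 0.15·1 + 0.3·h(Senior) + 0.3·h(Manager) + 0.25·0
h(Manager) = 0.3·1 + 0.2·h(Senior) + 0.25·h(Manager) + 0.25·0
Solving: h(Senior) = 0.4355, h(Manager) = 0.5161.
Starting from Senior, the probability is 0.4355.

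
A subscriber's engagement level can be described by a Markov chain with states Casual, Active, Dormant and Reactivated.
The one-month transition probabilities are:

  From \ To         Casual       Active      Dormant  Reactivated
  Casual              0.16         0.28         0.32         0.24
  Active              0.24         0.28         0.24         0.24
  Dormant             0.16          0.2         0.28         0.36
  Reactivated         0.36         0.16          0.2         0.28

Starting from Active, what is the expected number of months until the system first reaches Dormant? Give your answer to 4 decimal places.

4.0000

Let t(s) be the expected number of months to first reach Dormant from state s, with t(Dormant) = 0. Conditioning on the first month:
t(Casual) = 1 + 0.16·t(Casual) + 0.28·t(Active) + 0.24·t(Reactivated)
t(Active) = 1 + 0.24·t(Casual) + 0.28·t(Active) + 0.24·t(Reactivated)
t(Reactivated) = 1 + 0.36·t(Casual) + 0.16·t(Active) + 0.28·t(Reactivated)
Solving: t(Casual) = 3.7037, t(Active) = 4.0000, t(Reactivated) = 4.1296.
Expected months from Active to Dormant: 4.0000.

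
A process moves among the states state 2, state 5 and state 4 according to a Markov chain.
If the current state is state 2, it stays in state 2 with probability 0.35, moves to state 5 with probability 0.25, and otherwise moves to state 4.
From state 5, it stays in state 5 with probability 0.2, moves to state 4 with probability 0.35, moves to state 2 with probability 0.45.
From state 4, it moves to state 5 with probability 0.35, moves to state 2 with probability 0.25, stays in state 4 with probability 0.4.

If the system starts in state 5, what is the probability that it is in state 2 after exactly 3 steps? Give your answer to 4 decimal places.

Propagate the distribution vector 3 steps from state 5.
After 0 steps: (0.0000, 1.0000, 0.0000)
After 1 step: (0.4500, 0.2000, 0.3500)
After 2 steps: (0.3350, 0.2750, 0.3900)
After 3 steps: (0.3385, 0.2753, 0.3863)
P(in state 2 after 3 steps) = 0.3385

0.3385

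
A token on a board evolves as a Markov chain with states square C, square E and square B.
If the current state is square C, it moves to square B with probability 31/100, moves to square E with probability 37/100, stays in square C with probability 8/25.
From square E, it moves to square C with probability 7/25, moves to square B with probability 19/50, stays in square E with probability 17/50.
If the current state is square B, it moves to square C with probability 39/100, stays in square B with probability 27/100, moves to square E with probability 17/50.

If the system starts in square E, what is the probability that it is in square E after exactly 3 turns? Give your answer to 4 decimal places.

0.3500

Propagate the distribution vector 3 turns from square E.
After 0 turns: (0.0000, 1.0000, 0.0000)
After 1 turn: (0.2800, 0.3400, 0.3800)
After 2 turns: (0.3330, 0.3484, 0.3186)
After 3 turns: (0.3284, 0.3500, 0.3216)
P(in square E after 3 turns) = 0.3500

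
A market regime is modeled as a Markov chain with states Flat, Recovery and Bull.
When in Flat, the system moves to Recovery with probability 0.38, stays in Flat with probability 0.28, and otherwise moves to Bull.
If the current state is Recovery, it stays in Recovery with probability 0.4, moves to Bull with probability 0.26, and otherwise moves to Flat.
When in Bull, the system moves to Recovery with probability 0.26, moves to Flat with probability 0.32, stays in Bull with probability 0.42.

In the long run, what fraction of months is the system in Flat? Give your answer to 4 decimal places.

Let the stationary distribution be π with π = πP and π_1 + π_2 + π_3 = 1.
π_1 = 0.28·π_1 + 0.34·π_2 + 0.32·π_3
π_2 = 0.38·π_1 + 0.4·π_2 + 0.26·π_3
Solving with the normalization constraint gives π = (0.3143, 0.3462, 0.3395).
So the stationary probability of Flat is 0.3143.

0.3143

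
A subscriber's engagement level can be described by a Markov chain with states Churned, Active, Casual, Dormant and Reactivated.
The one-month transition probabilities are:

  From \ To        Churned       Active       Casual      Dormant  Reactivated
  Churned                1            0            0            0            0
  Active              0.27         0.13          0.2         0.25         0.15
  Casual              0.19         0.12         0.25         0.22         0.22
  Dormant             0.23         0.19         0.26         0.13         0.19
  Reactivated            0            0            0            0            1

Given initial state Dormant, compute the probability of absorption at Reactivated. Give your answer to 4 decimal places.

Let h(s) be the probability of absorption at Reactivated starting from transient state s. Then h(Reactivated) = 1 and h(Churned) = 0. By first-step analysis:
h(Active) = 0.27·0 + 0.13·h(Active) + 0.2·h(Casual) + 0.25·h(Dormant) + 0.15·1
h(Casual) = 0.19·0 + 0.12·h(Active) + 0.25·h(Casual) + 0.22·h(Dormant) + 0.22·1
h(Dormant) = 0.23·0 + 0.19·h(Active) + 0.26·h(Casual) + 0.13·h(Dormant) + 0.19·1
Solving: h(Active) = 0.4174, h(Casual) = 0.4943, h(Dormant) = 0.4573.
Starting from Dormant, the probability is 0.4573.

0.4573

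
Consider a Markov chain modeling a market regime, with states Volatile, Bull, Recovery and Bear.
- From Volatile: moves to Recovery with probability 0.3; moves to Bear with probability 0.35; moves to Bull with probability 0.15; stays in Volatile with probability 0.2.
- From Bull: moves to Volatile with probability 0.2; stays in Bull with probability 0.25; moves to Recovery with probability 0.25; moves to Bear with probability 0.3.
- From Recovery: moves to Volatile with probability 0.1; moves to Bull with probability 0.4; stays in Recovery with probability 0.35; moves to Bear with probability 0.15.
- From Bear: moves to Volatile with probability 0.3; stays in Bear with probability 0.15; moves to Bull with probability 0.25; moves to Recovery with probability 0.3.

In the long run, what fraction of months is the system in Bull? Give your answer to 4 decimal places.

0.2759

Let the stationary distribution be π with π = πP and π_1 + π_2 + π_3 + π_4 = 1.
π_1 = 0.2·π_1 + 0.2·π_2 + 0.1·π_3 + 0.3·π_4
π_2 = 0.15·π_1 + 0.25·π_2 + 0.4·π_3 + 0.25·π_4
π_3 = 0.3·π_1 + 0.25·π_2 + 0.35·π_3 + 0.3·π_4
Solving with the normalization constraint gives π = (0.1929, 0.2759, 0.3013, 0.2300).
So the stationary probability of Bull is 0.2759.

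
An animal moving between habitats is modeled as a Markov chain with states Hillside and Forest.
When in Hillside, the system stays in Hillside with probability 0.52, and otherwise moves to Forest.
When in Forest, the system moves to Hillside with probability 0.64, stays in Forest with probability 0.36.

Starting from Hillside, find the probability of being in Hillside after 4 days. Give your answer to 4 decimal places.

Propagate the distribution vector 4 days from Hillside.
After 0 days: (1.0000, 0.0000)
After 1 day: (0.5200, 0.4800)
After 2 days: (0.5776, 0.4224)
After 3 days: (0.5707, 0.4293)
After 4 days: (0.5715, 0.4285)
P(in Hillside after 4 days) = 0.5715

0.5715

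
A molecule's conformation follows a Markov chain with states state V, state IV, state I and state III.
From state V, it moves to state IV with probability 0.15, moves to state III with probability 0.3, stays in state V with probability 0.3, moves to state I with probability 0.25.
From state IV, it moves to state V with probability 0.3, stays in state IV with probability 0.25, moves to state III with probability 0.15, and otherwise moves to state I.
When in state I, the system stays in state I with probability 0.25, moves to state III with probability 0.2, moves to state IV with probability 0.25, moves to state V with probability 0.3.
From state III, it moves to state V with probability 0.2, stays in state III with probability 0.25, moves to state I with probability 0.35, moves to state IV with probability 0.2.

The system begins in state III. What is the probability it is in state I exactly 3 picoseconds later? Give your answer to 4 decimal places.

Propagate the distribution vector 3 picoseconds from state III.
After 0 picoseconds: (0.0000, 0.0000, 0.0000, 1.0000)
After 1 picosecond: (0.2000, 0.2000, 0.3500, 0.2500)
After 2 picoseconds: (0.2750, 0.2175, 0.2850, 0.2225)
After 3 picoseconds: (0.2778, 0.2114, 0.2831, 0.2278)
P(in state I after 3 picoseconds) = 0.2831

0.2831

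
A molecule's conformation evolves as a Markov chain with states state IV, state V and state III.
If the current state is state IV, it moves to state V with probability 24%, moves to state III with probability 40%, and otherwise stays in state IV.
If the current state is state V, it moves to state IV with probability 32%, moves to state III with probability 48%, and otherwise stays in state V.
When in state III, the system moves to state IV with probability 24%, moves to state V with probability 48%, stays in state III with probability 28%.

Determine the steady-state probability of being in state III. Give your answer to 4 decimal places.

0.3799

Let the stationary distribution be π with π = πP and π_1 + π_2 + π_3 = 1.
π_1 = 0.36·π_1 + 0.32·π_2 + 0.24·π_3
π_2 = 0.24·π_1 + 0.2·π_2 + 0.48·π_3
Solving with the normalization constraint gives π = (0.3017, 0.3184, 0.3799).
So the stationary probability of state III is 0.3799.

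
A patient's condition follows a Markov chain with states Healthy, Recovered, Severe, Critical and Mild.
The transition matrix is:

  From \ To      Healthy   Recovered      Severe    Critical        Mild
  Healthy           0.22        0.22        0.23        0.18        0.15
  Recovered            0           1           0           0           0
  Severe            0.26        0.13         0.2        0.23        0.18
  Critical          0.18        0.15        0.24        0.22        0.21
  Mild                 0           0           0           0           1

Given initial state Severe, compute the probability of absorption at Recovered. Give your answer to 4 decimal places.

Let h(s) be the probability of absorption at Recovered starting from transient state s. Then h(Recovered) = 1 and h(Mild) = 0. By first-step analysis:
h(Healthy) = 0.22·h(Healthy) + 0.22·1 + 0.23·h(Severe) + 0.18·h(Critical) + 0.15·0
h(Severe) = 0.26·h(Healthy) + 0.13·1 + 0.2·h(Severe) + 0.23·h(Critical) + 0.18·0
h(Critical) = 0.18·h(Healthy) + 0.15·1 + 0.24·h(Severe) + 0.22·h(Critical) + 0.21·0
Solving: h(Healthy) = 0.5241, h(Severe) = 0.4639, h(Critical) = 0.4560.
Starting from Severe, the probability is 0.4639.

0.4639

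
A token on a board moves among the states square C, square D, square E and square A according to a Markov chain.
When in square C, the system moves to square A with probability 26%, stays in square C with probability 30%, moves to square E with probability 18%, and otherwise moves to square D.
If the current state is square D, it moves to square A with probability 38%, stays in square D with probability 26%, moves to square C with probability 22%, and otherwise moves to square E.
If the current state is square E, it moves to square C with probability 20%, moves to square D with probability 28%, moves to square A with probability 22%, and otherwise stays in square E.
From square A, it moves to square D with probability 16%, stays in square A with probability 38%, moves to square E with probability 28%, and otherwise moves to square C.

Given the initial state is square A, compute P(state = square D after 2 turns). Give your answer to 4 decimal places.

Propagate the distribution vector 2 turns from square A.
After 0 turns: (0.0000, 0.0000, 0.0000, 1.0000)
After 1 turn: (0.1800, 0.1600, 0.2800, 0.3800)
After 2 turns: (0.2136, 0.2276, 0.2452, 0.3136)
P(in square D after 2 turns) = 0.2276

0.2276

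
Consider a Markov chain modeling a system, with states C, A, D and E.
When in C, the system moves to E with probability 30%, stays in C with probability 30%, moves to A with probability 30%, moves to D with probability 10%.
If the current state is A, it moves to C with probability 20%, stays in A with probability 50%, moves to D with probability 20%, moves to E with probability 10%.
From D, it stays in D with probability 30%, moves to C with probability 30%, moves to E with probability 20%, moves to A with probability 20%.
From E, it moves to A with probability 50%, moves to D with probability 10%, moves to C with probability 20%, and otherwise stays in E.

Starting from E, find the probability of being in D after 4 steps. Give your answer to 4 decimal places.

0.1757

Propagate the distribution vector 4 steps from E.
After 0 steps: (0.0000, 0.0000, 0.0000, 1.0000)
After 1 step: (0.2000, 0.5000, 0.1000, 0.2000)
After 2 steps: (0.2300, 0.4300, 0.1700, 0.1700)
After 3 steps: (0.2400, 0.4030, 0.1770, 0.1800)
After 4 steps: (0.2417, 0.3989, 0.1757, 0.1837)
P(in D after 4 steps) = 0.1757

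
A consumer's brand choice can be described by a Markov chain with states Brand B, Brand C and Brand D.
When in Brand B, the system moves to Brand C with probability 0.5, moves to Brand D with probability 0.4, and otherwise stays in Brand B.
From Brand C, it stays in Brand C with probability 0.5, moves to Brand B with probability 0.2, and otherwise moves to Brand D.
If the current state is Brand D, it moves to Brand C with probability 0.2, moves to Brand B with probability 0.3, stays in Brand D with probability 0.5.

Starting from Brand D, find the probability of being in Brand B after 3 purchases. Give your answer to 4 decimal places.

0.2210

Propagate the distribution vector 3 purchases from Brand D.
After 0 purchases: (0.0000, 0.0000, 1.0000)
After 1 purchase: (0.3000, 0.2000, 0.5000)
After 2 purchases: (0.2200, 0.3500, 0.4300)
After 3 purchases: (0.2210, 0.3710, 0.4080)
P(in Brand B after 3 purchases) = 0.2210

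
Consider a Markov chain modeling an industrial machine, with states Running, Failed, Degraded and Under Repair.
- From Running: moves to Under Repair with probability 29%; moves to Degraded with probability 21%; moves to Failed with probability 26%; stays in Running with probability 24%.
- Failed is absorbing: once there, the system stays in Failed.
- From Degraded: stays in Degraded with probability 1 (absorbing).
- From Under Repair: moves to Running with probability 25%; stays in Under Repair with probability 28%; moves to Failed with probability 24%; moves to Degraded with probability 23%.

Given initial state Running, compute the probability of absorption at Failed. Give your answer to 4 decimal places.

0.5410

Let h(s) be the probability of absorption at Failed starting from transient state s. Then h(Failed) = 1 and h(Degraded) = 0. By first-step analysis:
h(Running) = 0.24·h(Running) + 0.26·1 + 0.21·0 + 0.29·h(Under Repair)
h(Under Repair) = 0.25·h(Running) + 0.24·1 + 0.23·0 + 0.28·h(Under Repair)
Solving: h(Running) = 0.5410, h(Under Repair) = 0.5212.
Starting from Running, the probability is 0.5410.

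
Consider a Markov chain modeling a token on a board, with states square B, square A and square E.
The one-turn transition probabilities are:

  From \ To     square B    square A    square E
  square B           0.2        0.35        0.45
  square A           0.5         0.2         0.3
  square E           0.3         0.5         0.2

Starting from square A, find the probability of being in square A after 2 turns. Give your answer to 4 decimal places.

Sum over the intermediate state after 1 turn:
P = P(square A→square B)·P(square B→square A) + P(square A→square A)·P(square A→square A) + P(square A→square E)·P(square E→square A)
  = 0.5×0.35 + 0.2×0.2 + 0.3×0.5
  = 0.1750 + 0.0400 + 0.1500 = 0.3650

0.3650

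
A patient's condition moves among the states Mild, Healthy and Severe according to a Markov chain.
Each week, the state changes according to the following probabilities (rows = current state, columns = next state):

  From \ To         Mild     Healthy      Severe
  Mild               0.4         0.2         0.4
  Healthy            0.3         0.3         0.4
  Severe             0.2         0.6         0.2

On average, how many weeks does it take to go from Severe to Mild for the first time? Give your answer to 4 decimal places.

Let t(s) be the expected number of weeks to first reach Mild from state s, with t(Mild) = 0. Conditioning on the first week:
t(Healthy) = 1 + 0.3·t(Healthy) + 0.4·t(Severe)
t(Severe) = 1 + 0.6·t(Healthy) + 0.2·t(Severe)
Solving: t(Healthy) = 3.7500, t(Severe) = 4.0625.
Expected weeks from Severe to Mild: 4.0625.

4.0625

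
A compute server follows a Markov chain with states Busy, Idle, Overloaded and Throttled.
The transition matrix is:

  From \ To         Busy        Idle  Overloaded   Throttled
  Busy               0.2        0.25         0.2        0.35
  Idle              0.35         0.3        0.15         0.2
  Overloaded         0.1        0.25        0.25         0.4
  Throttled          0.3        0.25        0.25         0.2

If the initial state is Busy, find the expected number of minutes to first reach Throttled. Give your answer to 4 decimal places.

Let t(s) be the expected number of minutes to first reach Throttled from state s, with t(Throttled) = 0. Conditioning on the first minute:
t(Busy) = 1 + 0.2·t(Busy) + 0.25·t(Idle) + 0.2·t(Overloaded)
t(Idle) = 1 + 0.35·t(Busy) + 0.3·t(Idle) + 0.15·t(Overloaded)
t(Overloaded) = 1 + 0.1·t(Busy) + 0.25·t(Idle) + 0.25·t(Overloaded)
Solving: t(Busy) = 3.1215, t(Idle) = 3.6230, t(Overloaded) = 2.9572.
Expected minutes from Busy to Throttled: 3.1215.

3.1215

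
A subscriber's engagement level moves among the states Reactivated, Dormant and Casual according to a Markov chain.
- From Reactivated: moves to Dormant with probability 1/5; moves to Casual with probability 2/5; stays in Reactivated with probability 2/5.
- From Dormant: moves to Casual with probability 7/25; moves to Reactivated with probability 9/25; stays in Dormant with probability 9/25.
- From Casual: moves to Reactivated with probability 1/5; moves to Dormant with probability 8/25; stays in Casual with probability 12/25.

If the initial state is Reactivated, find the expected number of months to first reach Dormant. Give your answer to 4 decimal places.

Let t(s) be the expected number of months to first reach Dormant from state s, with t(Dormant) = 0. Conditioning on the first month:
t(Reactivated) = 1 + 0.4·t(Reactivated) + 0.4·t(Casual)
t(Casual) = 1 + 0.2·t(Reactivated) + 0.48·t(Casual)
Solving: t(Reactivated) = 3.9655, t(Casual) = 3.4483.
Expected months from Reactivated to Dormant: 3.9655.

3.9655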